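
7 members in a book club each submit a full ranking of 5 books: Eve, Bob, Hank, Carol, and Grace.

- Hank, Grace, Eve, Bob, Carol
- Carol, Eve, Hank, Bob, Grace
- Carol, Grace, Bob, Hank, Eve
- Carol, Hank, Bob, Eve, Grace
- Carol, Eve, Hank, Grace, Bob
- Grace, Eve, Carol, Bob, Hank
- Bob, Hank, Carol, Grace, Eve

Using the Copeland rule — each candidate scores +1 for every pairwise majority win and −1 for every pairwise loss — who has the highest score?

Pairwise results:
  Eve vs Bob: Eve wins 4–3.
  Eve vs Hank: Hank wins 4–3.
  Eve vs Carol: Carol wins 5–2.
  Eve vs Grace: Grace wins 4–3.
  Bob vs Hank: Hank wins 4–3.
  Bob vs Carol: Carol wins 5–2.
  Bob vs Grace: Grace wins 4–3.
  Hank vs Carol: Carol wins 5–2.
  Hank vs Grace: Hank wins 5–2.
  Carol vs Grace: Carol wins 5–2.
Copeland scores (wins − losses):
  Eve: 1 − 3 = -2
  Bob: 0 − 4 = -4
  Hank: 3 − 1 = 2
  Carol: 4 − 0 = 4
  Grace: 2 − 2 = 0
Carol has the best Copeland score.

Carol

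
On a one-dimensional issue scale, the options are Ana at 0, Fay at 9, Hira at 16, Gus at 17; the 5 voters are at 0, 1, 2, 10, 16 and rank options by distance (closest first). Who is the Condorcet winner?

Ana

With single-peaked preferences on a line, the Condorcet winner is the candidate closest to the median voter.
The median voter (position 2) is closest to Ana at 0.
Check: Ana vs Hira — voters closer to Ana: 3 of 5.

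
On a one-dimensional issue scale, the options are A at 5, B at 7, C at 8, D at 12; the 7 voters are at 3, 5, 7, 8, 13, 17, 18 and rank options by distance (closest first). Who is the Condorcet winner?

C

With single-peaked preferences on a line, the Condorcet winner is the candidate closest to the median voter.
The median voter (position 8) is closest to C at 8.
Check: C vs B — voters closer to C: 4 of 7.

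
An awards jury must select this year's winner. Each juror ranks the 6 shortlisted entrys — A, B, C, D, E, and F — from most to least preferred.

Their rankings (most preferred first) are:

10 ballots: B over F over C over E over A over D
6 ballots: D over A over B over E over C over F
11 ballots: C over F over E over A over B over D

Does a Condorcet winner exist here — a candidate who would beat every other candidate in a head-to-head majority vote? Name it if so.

No Condorcet winner

Head-to-head results (27 voters total):
A vs B: A wins 17–10.
A vs C: C wins 21–6.
A vs D: A wins 21–6.
A vs E: E wins 21–6.
A vs F: F wins 21–6.
B vs C: B wins 16–11.
B vs D: B wins 21–6.
B vs E: B wins 16–11.
B vs F: B wins 16–11.
C vs D: C wins 21–6.
C vs E: C wins 21–6.
C vs F: C wins 17–10.
D vs E: E wins 21–6.
D vs F: F wins 21–6.
E vs F: F wins 21–6.
No candidate beats all others: A beats B beats C beats A, a majority cycle.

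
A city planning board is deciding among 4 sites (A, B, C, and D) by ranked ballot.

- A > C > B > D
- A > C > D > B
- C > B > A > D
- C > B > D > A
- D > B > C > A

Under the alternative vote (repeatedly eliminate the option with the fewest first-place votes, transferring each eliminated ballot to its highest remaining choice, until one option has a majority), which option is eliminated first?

B

Round 1: A 2, C 2, D 1, B 0. B has the fewest and is eliminated.
Round 2: A 2, C 2, D 1. D has the fewest and is eliminated.
Round 3: C 3, A 2. C has a majority.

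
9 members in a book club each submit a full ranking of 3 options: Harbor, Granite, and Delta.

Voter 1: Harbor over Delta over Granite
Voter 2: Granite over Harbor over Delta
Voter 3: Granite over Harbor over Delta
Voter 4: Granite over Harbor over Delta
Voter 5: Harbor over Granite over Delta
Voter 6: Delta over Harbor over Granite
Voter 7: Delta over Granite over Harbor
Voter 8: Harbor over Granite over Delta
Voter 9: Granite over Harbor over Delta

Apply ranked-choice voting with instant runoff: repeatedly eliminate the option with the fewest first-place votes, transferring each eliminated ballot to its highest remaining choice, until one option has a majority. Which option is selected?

Round 1: Granite 4, Harbor 3, Delta 2. Delta has the fewest and is eliminated.
Round 2: Granite 5, Harbor 4. Granite has a majority.

Granite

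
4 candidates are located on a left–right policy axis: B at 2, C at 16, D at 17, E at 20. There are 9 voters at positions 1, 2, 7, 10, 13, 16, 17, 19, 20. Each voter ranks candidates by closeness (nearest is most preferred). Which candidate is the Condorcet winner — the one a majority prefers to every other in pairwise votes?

C

With single-peaked preferences on a line, the Condorcet winner is the candidate closest to the median voter.
The median voter (position 13) is closest to C at 16.
Check: C vs B — voters closer to C: 6 of 9.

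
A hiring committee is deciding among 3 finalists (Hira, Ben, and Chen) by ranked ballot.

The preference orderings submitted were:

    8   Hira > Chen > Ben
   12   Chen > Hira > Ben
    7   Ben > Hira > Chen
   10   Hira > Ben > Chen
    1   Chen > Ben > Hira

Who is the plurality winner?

First-place vote totals:
  Hira: 18
  Ben: 7
  Chen: 13
Hira has the most first-place votes.

Hira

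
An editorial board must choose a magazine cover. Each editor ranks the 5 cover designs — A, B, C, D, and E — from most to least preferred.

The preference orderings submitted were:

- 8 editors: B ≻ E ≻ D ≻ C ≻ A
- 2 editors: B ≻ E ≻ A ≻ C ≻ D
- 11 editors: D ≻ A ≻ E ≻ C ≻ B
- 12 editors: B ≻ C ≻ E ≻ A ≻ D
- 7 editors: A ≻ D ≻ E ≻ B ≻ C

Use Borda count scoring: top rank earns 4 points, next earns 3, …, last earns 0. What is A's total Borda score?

Borda scores:
  A: 8·0 + 2·2 + 11·3 + 12·1 + 7·4 = 77
  B: 8·4 + 2·4 + 11·0 + 12·4 + 7·1 = 95
  C: 8·1 + 2·1 + 11·1 + 12·3 + 7·0 = 57
  D: 8·2 + 2·0 + 11·4 + 12·0 + 7·3 = 81
  E: 8·3 + 2·3 + 11·2 + 12·2 + 7·2 = 90

77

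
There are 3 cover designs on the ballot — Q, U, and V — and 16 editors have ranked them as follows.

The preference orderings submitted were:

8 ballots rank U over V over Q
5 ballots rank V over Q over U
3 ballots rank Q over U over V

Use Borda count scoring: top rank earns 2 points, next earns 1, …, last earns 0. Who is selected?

U

Borda scores:
  Q: 8·0 + 5·1 + 3·2 = 11
  U: 8·2 + 5·0 + 3·1 = 19
  V: 8·1 + 5·2 + 3·0 = 18
U has the highest total.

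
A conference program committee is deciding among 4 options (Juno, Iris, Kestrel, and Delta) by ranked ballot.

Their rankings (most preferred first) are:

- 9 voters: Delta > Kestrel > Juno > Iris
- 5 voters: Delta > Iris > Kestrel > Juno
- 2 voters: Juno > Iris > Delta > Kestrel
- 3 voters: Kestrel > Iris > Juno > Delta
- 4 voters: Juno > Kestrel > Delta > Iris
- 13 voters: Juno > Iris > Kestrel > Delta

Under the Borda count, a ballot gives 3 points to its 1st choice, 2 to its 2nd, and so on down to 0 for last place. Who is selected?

Borda scores:
  Juno: 9·1 + 5·0 + 2·3 + 3·1 + 4·3 + 13·3 = 69
  Iris: 9·0 + 5·2 + 2·2 + 3·2 + 4·0 + 13·2 = 46
  Kestrel: 9·2 + 5·1 + 2·0 + 3·3 + 4·2 + 13·1 = 53
  Delta: 9·3 + 5·3 + 2·1 + 3·0 + 4·1 + 13·0 = 48
Juno has the highest total.

Juno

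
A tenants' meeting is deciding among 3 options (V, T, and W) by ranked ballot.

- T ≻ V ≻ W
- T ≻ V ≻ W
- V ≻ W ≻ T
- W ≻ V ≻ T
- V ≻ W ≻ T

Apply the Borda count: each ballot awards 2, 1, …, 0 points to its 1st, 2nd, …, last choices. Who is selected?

Borda scores:
  V: 1 + 1 + 2 + 1 + 2 = 7
  T: 2 + 2 + 0 + 0 + 0 = 4
  W: 0 + 0 + 1 + 2 + 1 = 4
V has the highest total.

V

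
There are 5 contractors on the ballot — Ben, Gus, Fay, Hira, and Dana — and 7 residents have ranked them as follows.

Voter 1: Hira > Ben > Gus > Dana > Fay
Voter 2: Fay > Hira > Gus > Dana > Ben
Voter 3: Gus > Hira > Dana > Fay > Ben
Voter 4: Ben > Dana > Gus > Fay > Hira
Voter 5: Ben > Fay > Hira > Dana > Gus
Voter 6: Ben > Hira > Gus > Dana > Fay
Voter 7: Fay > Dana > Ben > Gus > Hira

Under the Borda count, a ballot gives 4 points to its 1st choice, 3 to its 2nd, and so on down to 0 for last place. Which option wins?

Borda scores:
  Ben: 3 + 0 + 0 + 4 + 4 + 4 + 2 = 17
  Gus: 2 + 2 + 4 + 2 + 0 + 2 + 1 = 13
  Fay: 0 + 4 + 1 + 1 + 3 + 0 + 4 = 13
  Hira: 4 + 3 + 3 + 0 + 2 + 3 + 0 = 15
  Dana: 1 + 1 + 2 + 3 + 1 + 1 + 3 = 12
Ben has the highest total.

Ben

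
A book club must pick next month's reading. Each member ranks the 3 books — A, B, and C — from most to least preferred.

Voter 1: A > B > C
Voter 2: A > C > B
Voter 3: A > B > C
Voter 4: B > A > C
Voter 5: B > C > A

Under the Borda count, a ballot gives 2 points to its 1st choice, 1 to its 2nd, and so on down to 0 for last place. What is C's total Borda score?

2

Borda scores:
  A: 2 + 2 + 2 + 1 + 0 = 7
  B: 1 + 0 + 1 + 2 + 2 = 6
  C: 0 + 1 + 0 + 0 + 1 = 2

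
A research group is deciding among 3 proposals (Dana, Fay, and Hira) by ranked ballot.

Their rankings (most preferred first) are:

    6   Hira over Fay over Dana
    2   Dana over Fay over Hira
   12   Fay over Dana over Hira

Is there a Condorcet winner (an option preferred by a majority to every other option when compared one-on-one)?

Head-to-head results (20 voters total):
Dana vs Fay: Fay wins 18–2.
Dana vs Hira: Dana wins 14–6.
Fay vs Hira: Fay wins 14–6.
Fay beats each rival — Dana (18–2), Hira (14–6) — so Fay is the Condorcet winner.

Yes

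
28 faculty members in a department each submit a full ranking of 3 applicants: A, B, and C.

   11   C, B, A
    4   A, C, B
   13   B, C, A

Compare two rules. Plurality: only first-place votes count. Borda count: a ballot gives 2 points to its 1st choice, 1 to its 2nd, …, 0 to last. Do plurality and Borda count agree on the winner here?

Plurality first-place counts: A 4, B 13, C 11 → B.
Borda totals: A 8, B 37, C 39 → C.
The two rules disagree: plurality picks B, Borda picks C.

No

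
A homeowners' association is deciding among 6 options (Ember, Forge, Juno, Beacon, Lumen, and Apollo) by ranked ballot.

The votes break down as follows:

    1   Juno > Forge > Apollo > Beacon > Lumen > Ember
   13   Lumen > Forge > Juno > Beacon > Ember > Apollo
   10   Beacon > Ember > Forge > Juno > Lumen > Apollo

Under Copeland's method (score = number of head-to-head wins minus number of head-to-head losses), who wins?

Pairwise results:
  Ember vs Forge: Forge wins 14–10.
  Ember vs Juno: Juno wins 14–10.
  Ember vs Beacon: Beacon wins 24–0.
  Ember vs Lumen: Lumen wins 14–10.
  Ember vs Apollo: Ember wins 23–1.
  Forge vs Juno: Forge wins 23–1.
  Forge vs Beacon: Forge wins 14–10.
  Forge vs Lumen: Lumen wins 13–11.
  Forge vs Apollo: Forge wins 24–0.
  Juno vs Beacon: Juno wins 14–10.
  Juno vs Lumen: Lumen wins 13–11.
  Juno vs Apollo: Juno wins 24–0.
  Beacon vs Lumen: Lumen wins 13–11.
  Beacon vs Apollo: Beacon wins 23–1.
  Lumen vs Apollo: Lumen wins 23–1.
Copeland scores (wins − losses):
  Ember: 1 − 4 = -3
  Forge: 4 − 1 = 3
  Juno: 3 − 2 = 1
  Beacon: 2 − 3 = -1
  Lumen: 5 − 0 = 5
  Apollo: 0 − 5 = -5
Lumen has the best Copeland score.

Lumen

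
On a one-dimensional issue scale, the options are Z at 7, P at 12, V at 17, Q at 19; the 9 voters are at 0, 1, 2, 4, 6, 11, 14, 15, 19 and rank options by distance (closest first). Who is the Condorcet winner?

Z

With single-peaked preferences on a line, the Condorcet winner is the candidate closest to the median voter.
The median voter (position 6) is closest to Z at 7.
Check: Z vs Q — voters closer to Z: 6 of 9.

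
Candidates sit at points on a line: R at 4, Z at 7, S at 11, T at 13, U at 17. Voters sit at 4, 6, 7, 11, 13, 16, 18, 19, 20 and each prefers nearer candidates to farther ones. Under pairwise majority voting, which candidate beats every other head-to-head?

With single-peaked preferences on a line, the Condorcet winner is the candidate closest to the median voter.
The median voter (position 13) is closest to T at 13.
Check: T vs S — voters closer to T: 5 of 9.

T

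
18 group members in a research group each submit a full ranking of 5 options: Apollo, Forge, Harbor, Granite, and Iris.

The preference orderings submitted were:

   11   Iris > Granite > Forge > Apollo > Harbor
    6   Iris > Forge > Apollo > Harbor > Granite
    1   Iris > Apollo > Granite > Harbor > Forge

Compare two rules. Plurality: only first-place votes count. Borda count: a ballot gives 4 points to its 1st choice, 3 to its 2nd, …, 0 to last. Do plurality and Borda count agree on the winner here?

Yes

Plurality first-place counts: Apollo 0, Forge 0, Harbor 0, Granite 0, Iris 18 → Iris.
Borda totals: Apollo 26, Forge 40, Harbor 7, Granite 35, Iris 72 → Iris.
The two rules agree on Iris.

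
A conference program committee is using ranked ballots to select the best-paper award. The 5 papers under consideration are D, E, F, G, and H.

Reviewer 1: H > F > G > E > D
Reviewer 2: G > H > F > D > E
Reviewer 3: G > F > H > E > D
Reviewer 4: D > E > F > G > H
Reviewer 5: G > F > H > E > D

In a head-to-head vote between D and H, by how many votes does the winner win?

3

Ballots ranking D above H: 1.
Ballots ranking H above D: 4.
H wins 4–1, a margin of 3.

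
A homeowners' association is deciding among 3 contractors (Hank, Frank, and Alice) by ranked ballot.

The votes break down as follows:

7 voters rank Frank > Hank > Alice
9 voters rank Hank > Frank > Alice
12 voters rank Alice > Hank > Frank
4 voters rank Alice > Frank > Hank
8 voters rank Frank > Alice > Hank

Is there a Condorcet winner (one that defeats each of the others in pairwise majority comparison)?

Head-to-head results (40 voters total):
Hank vs Frank: Hank wins 21–19.
Hank vs Alice: Alice wins 24–16.
Frank vs Alice: Frank wins 24–16.
No candidate beats all others: Hank beats Frank beats Alice beats Hank, a majority cycle.

No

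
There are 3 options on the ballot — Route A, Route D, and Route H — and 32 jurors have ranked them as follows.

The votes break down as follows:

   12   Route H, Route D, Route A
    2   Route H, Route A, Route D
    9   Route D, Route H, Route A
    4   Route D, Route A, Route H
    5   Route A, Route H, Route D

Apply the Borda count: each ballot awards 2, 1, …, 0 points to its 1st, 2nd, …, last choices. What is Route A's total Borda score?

Borda scores:
  Route A: 12·0 + 2·1 + 9·0 + 4·1 + 5·2 = 16
  Route D: 12·1 + 2·0 + 9·2 + 4·2 + 5·0 = 38
  Route H: 12·2 + 2·2 + 9·1 + 4·0 + 5·1 = 42

16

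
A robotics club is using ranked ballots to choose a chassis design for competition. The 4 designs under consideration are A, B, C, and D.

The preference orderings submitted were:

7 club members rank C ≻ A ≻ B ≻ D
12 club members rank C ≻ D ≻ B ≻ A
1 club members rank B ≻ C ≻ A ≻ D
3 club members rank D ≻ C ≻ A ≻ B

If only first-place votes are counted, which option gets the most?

First-place vote totals:
  A: 0
  B: 1
  C: 19
  D: 3
C has the most first-place votes.

C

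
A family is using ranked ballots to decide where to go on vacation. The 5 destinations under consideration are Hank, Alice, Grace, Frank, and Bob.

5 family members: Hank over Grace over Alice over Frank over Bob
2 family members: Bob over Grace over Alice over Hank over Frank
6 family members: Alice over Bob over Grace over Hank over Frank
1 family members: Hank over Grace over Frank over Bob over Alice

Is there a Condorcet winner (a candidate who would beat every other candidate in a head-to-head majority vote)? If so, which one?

No Condorcet winner

Head-to-head results (14 voters total):
Hank vs Alice: Alice wins 8–6.
Hank vs Grace: Grace wins 8–6.
Hank vs Frank: Hank wins 14–0.
Hank vs Bob: Bob wins 8–6.
Alice vs Grace: Grace wins 8–6.
Alice vs Frank: Alice wins 13–1.
Alice vs Bob: Alice wins 11–3.
Grace vs Frank: Grace wins 14–0.
Grace vs Bob: Bob wins 8–6.
Frank vs Bob: Bob wins 8–6.
No candidate beats all others: Alice beats Bob beats Grace beats Alice, a majority cycle.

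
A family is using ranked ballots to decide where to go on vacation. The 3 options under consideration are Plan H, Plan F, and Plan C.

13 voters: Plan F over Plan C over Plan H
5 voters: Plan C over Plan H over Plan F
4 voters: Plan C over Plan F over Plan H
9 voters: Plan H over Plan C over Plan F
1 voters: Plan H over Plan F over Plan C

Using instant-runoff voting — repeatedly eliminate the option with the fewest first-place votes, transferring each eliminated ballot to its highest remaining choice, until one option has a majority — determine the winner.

Round 1: Plan F 13, Plan H 10, Plan C 9. Plan C has the fewest and is eliminated.
Round 2: Plan F 17, Plan H 15. Plan F has a majority.

Plan F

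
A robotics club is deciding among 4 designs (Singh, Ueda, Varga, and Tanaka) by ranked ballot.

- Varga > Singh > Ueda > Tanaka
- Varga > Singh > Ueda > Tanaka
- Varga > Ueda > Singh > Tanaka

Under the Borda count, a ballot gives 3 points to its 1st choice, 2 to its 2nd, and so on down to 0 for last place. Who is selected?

Borda scores:
  Singh: 2 + 2 + 1 = 5
  Ueda: 1 + 1 + 2 = 4
  Varga: 3 + 3 + 3 = 9
  Tanaka: 0 + 0 + 0 = 0
Varga has the highest total.

Varga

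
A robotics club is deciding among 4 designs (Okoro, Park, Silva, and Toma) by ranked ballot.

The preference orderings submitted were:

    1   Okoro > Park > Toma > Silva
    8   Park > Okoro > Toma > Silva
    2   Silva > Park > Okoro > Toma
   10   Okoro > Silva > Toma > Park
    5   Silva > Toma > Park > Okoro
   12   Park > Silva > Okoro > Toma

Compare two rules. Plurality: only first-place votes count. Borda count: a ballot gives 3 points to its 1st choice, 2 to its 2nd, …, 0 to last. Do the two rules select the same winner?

Yes

Plurality first-place counts: Okoro 11, Park 20, Silva 7, Toma 0 → Park.
Borda totals: Okoro 63, Park 71, Silva 65, Toma 29 → Park.
The two rules agree on Park.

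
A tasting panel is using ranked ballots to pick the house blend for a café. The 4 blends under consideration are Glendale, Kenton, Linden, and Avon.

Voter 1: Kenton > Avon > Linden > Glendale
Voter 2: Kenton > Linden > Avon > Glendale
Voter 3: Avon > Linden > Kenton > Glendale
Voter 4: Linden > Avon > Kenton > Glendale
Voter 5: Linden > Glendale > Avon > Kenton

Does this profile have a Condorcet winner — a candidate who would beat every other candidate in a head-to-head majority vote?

Head-to-head results (5 voters total):
Glendale vs Kenton: Kenton wins 4–1.
Glendale vs Linden: Linden wins 5–0.
Glendale vs Avon: Avon wins 4–1.
Kenton vs Linden: Linden wins 3–2.
Kenton vs Avon: Avon wins 3–2.
Linden vs Avon: Linden wins 3–2.
Linden beats each rival — Glendale (5–0), Kenton (3–2), Avon (3–2) — so Linden is the Condorcet winner.

Yes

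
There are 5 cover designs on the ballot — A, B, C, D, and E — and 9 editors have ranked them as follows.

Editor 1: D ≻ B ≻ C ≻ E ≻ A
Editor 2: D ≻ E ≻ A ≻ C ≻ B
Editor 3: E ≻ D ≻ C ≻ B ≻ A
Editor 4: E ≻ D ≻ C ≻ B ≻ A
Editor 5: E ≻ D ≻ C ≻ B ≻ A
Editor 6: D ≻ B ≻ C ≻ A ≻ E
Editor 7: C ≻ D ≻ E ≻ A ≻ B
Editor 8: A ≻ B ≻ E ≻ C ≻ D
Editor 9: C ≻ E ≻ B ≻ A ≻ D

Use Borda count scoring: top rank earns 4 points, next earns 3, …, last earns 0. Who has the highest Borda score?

Borda scores:
  A: 0 + 2 + 0 + 0 + 0 + 1 + 1 + 4 + 1 = 9
  B: 3 + 0 + 1 + 1 + 1 + 3 + 0 + 3 + 2 = 14
  C: 2 + 1 + 2 + 2 + 2 + 2 + 4 + 1 + 4 = 20
  D: 4 + 4 + 3 + 3 + 3 + 4 + 3 + 0 + 0 = 24
  E: 1 + 3 + 4 + 4 + 4 + 0 + 2 + 2 + 3 = 23
D has the highest total.

D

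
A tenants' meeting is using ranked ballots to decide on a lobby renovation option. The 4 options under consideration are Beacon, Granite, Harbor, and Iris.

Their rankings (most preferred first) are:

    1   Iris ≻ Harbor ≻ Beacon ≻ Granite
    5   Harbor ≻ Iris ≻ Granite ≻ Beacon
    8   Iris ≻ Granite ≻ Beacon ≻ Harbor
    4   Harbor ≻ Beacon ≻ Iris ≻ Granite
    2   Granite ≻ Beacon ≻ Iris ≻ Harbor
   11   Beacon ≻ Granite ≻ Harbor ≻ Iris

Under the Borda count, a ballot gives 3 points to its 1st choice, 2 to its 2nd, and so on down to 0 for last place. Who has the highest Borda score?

Borda scores:
  Beacon: 1 + 5·0 + 8·1 + 4·2 + 2·2 + 11·3 = 54
  Granite: 0 + 5·1 + 8·2 + 4·0 + 2·3 + 11·2 = 49
  Harbor: 2 + 5·3 + 8·0 + 4·3 + 2·0 + 11·1 = 40
  Iris: 3 + 5·2 + 8·3 + 4·1 + 2·1 + 11·0 = 43
Beacon has the highest total.

Beacon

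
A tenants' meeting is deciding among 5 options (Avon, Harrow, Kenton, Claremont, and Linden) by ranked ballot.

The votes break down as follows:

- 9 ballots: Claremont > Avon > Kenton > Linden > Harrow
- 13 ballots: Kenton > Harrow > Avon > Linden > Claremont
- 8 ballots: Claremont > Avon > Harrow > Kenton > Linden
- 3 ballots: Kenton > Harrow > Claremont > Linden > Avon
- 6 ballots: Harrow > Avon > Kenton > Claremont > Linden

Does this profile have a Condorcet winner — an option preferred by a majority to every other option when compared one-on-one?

Head-to-head results (39 voters total):
Avon vs Harrow: Harrow wins 22–17.
Avon vs Kenton: Avon wins 23–16.
Avon vs Claremont: Claremont wins 20–19.
Avon vs Linden: Avon wins 36–3.
Harrow vs Kenton: Kenton wins 25–14.
Harrow vs Claremont: Harrow wins 22–17.
Harrow vs Linden: Harrow wins 30–9.
Kenton vs Claremont: Kenton wins 22–17.
Kenton vs Linden: Kenton wins 39–0.
Claremont vs Linden: Claremont wins 26–13.
No candidate beats all others: Avon beats Kenton beats Harrow beats Avon, a majority cycle.

No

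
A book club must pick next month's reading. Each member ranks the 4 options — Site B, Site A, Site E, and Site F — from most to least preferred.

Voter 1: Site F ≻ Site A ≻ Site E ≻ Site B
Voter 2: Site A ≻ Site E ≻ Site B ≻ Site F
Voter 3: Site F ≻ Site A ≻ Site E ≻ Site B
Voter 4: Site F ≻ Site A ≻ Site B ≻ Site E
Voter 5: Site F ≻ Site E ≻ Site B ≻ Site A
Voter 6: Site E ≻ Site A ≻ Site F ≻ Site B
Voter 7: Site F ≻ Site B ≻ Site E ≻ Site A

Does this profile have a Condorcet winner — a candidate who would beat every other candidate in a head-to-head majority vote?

Head-to-head results (7 voters total):
Site B vs Site A: Site A wins 5–2.
Site B vs Site E: Site E wins 5–2.
Site B vs Site F: Site F wins 6–1.
Site A vs Site E: Site A wins 4–3.
Site A vs Site F: Site F wins 5–2.
Site E vs Site F: Site F wins 5–2.
Site F beats each rival — Site B (6–1), Site A (5–2), Site E (5–2) — so Site F is the Condorcet winner.

Yes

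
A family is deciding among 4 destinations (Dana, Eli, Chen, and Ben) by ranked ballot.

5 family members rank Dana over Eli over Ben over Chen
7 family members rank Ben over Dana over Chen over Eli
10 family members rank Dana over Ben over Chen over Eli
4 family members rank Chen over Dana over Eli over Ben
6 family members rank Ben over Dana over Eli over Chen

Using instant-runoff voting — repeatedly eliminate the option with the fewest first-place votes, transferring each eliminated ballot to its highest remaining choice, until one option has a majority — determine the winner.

Dana

Round 1: Dana 15, Ben 13, Chen 4, Eli 0. Eli has the fewest and is eliminated.
Round 2: Dana 15, Ben 13, Chen 4. Chen has the fewest and is eliminated.
Round 3: Dana 19, Ben 13. Dana has a majority.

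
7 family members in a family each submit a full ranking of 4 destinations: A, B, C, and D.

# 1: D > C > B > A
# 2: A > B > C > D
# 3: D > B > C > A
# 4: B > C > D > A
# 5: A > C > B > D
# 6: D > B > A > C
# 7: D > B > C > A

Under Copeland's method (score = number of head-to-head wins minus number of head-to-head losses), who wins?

Pairwise results:
  A vs B: B wins 5–2.
  A vs C: C wins 4–3.
  A vs D: D wins 5–2.
  B vs C: B wins 5–2.
  B vs D: D wins 4–3.
  C vs D: D wins 4–3.
Copeland scores (wins − losses):
  A: 0 − 3 = -3
  B: 2 − 1 = 1
  C: 1 − 2 = -1
  D: 3 − 0 = 3
D has the best Copeland score.

D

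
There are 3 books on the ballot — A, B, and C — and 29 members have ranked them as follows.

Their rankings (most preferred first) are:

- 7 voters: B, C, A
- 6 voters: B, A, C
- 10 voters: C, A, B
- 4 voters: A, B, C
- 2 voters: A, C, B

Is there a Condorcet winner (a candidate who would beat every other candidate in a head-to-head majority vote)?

No

Head-to-head results (29 voters total):
A vs B: A wins 16–13.
A vs C: C wins 17–12.
B vs C: B wins 17–12.
No candidate beats all others: A beats B beats C beats A, a majority cycle.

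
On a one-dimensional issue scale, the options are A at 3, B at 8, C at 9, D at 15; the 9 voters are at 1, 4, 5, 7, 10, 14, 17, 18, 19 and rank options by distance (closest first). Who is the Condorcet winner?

C

With single-peaked preferences on a line, the Condorcet winner is the candidate closest to the median voter.
The median voter (position 10) is closest to C at 9.
Check: C vs D — voters closer to C: 5 of 9.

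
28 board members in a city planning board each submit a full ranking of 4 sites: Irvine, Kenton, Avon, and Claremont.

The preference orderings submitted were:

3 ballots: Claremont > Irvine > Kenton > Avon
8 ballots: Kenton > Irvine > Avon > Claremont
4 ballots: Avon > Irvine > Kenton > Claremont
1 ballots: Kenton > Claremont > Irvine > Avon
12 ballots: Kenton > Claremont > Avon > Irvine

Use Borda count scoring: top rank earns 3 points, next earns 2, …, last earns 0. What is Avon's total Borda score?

32

Borda scores:
  Irvine: 3·2 + 8·2 + 4·2 + 1 + 12·0 = 31
  Kenton: 3·1 + 8·3 + 4·1 + 3 + 12·3 = 70
  Avon: 3·0 + 8·1 + 4·3 + 0 + 12·1 = 32
  Claremont: 3·3 + 8·0 + 4·0 + 2 + 12·2 = 35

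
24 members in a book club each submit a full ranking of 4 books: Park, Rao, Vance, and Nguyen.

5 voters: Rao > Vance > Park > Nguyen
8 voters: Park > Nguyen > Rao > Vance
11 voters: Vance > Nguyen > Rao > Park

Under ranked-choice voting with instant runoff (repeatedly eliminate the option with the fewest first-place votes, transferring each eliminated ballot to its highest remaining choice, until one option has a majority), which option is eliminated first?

Nguyen

Round 1: Vance 11, Park 8, Rao 5, Nguyen 0. Nguyen has the fewest and is eliminated.
Round 2: Vance 11, Park 8, Rao 5. Rao has the fewest and is eliminated.
Round 3: Vance 16, Park 8. Vance has a majority.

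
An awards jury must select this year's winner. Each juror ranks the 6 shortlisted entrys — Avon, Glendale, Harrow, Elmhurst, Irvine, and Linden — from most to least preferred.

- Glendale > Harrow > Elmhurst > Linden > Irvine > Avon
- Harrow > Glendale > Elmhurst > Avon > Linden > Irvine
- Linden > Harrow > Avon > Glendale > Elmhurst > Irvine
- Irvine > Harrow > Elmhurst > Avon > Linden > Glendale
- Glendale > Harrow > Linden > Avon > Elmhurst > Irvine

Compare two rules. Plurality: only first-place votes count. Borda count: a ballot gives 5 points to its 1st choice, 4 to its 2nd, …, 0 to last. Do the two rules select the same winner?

No

Plurality first-place counts: Avon 0, Glendale 2, Harrow 1, Elmhurst 0, Irvine 1, Linden 1 → Glendale.
Borda totals: Avon 9, Glendale 16, Harrow 21, Elmhurst 11, Irvine 6, Linden 12 → Harrow.
The two rules disagree: plurality picks Glendale, Borda picks Harrow.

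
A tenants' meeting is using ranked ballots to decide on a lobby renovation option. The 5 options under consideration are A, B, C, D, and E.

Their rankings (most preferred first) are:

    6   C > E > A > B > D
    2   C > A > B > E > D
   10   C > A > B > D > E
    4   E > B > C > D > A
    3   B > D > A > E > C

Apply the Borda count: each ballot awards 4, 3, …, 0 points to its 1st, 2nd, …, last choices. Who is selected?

Borda scores:
  A: 6·2 + 2·3 + 10·3 + 4·0 + 3·2 = 54
  B: 6·1 + 2·2 + 10·2 + 4·3 + 3·4 = 54
  C: 6·4 + 2·4 + 10·4 + 4·2 + 3·0 = 80
  D: 6·0 + 2·0 + 10·1 + 4·1 + 3·3 = 23
  E: 6·3 + 2·1 + 10·0 + 4·4 + 3·1 = 39
C has the highest total.

C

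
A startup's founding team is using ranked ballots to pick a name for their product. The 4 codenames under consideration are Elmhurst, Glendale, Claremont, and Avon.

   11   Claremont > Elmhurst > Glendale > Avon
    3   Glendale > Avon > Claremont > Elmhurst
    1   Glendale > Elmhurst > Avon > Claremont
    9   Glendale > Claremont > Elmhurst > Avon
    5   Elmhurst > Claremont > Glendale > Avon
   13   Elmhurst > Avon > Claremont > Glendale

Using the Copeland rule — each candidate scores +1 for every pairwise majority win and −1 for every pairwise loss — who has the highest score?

Claremont

Pairwise results:
  Elmhurst vs Glendale: Elmhurst wins 29–13.
  Elmhurst vs Claremont: Claremont wins 23–19.
  Elmhurst vs Avon: Elmhurst wins 39–3.
  Glendale vs Claremont: Claremont wins 29–13.
  Glendale vs Avon: Glendale wins 29–13.
  Claremont vs Avon: Claremont wins 25–17.
Copeland scores (wins − losses):
  Elmhurst: 2 − 1 = 1
  Glendale: 1 − 2 = -1
  Claremont: 3 − 0 = 3
  Avon: 0 − 3 = -3
Claremont has the best Copeland score.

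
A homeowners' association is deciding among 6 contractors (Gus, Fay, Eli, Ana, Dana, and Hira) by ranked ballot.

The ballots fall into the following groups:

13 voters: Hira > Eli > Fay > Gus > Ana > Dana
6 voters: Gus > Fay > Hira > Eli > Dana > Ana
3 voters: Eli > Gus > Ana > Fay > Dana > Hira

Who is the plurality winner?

Hira

First-place vote totals:
  Gus: 6
  Fay: 0
  Eli: 3
  Ana: 0
  Dana: 0
  Hira: 13
Hira has the most first-place votes.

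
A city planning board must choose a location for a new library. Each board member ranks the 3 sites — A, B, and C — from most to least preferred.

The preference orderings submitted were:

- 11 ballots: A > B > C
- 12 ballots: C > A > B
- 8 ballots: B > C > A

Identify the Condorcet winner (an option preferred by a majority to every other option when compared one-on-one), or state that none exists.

Head-to-head results (31 voters total):
A vs B: A wins 23–8.
A vs C: C wins 20–11.
B vs C: B wins 19–12.
No candidate beats all others: A beats B beats C beats A, a majority cycle.

No Condorcet winner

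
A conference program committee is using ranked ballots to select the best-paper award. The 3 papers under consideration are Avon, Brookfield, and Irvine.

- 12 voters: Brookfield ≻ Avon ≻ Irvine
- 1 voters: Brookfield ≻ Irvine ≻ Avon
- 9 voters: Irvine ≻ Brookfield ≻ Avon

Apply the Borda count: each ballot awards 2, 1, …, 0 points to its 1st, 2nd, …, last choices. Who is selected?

Brookfield

Borda scores:
  Avon: 12·1 + 0 + 9·0 = 12
  Brookfield: 12·2 + 2 + 9·1 = 35
  Irvine: 12·0 + 1 + 9·2 = 19
Brookfield has the highest total.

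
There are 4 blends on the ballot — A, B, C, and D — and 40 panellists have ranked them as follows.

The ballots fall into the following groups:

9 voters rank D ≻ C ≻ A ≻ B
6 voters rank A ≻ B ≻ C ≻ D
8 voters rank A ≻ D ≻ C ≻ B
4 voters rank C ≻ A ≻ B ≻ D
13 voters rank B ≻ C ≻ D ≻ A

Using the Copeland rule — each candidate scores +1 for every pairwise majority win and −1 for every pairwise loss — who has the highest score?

C

Pairwise results:
  A vs B: A wins 27–13.
  A vs C: C wins 26–14.
  A vs D: D wins 22–18.
  B vs C: C wins 21–19.
  B vs D: B wins 23–17.
  C vs D: C wins 23–17.
Copeland scores (wins − losses):
  A: 1 − 2 = -1
  B: 1 − 2 = -1
  C: 3 − 0 = 3
  D: 1 − 2 = -1
C has the best Copeland score.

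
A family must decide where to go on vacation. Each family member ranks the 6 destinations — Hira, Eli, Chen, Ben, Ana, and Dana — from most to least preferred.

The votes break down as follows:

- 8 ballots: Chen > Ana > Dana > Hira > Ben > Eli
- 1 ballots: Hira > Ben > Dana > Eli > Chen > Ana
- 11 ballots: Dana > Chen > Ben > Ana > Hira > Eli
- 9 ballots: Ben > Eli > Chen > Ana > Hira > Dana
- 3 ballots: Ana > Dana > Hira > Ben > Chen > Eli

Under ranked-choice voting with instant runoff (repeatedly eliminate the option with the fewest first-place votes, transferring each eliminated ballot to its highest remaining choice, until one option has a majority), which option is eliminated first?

Round 1: Dana 11, Ben 9, Chen 8, Ana 3, Hira 1, Eli 0. Eli has the fewest and is eliminated.
Round 2: Dana 11, Ben 9, Chen 8, Ana 3, Hira 1. Hira has the fewest and is eliminated.
Round 3: Dana 11, Ben 10, Chen 8, Ana 3. Ana has the fewest and is eliminated.
Round 4: Dana 14, Ben 10, Chen 8. Chen has the fewest and is eliminated.
Round 5: Dana 22, Ben 10. Dana has a majority.

Eli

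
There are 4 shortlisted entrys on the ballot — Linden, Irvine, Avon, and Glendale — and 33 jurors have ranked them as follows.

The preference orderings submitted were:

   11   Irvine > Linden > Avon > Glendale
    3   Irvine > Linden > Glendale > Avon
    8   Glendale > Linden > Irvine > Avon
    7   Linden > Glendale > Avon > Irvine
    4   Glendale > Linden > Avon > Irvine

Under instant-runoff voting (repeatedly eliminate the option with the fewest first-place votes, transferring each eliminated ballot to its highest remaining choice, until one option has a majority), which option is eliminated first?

Round 1: Irvine 14, Glendale 12, Linden 7, Avon 0. Avon has the fewest and is eliminated.
Round 2: Irvine 14, Glendale 12, Linden 7. Linden has the fewest and is eliminated.
Round 3: Glendale 19, Irvine 14. Glendale has a majority.

Avon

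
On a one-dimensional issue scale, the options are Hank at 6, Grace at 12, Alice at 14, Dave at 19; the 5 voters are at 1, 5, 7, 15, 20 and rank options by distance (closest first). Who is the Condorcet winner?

With single-peaked preferences on a line, the Condorcet winner is the candidate closest to the median voter.
The median voter (position 7) is closest to Hank at 6.
Check: Hank vs Alice — voters closer to Hank: 3 of 5.

Hank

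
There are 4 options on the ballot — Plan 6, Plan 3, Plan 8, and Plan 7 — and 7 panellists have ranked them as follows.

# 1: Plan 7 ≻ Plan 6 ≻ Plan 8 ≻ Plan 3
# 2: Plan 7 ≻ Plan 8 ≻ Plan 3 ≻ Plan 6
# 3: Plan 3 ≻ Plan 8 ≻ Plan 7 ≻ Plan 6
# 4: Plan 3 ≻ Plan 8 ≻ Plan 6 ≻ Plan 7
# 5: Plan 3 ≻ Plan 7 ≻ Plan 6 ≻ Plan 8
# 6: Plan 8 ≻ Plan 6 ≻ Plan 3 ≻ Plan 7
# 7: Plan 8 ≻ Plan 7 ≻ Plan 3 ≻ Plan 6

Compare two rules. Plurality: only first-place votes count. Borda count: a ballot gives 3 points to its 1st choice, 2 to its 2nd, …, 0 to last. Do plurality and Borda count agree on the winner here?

No

Plurality first-place counts: Plan 6 0, Plan 3 3, Plan 8 2, Plan 7 2 → Plan 3.
Borda totals: Plan 6 6, Plan 3 12, Plan 8 13, Plan 7 11 → Plan 8.
The two rules disagree: plurality picks Plan 3, Borda picks Plan 8.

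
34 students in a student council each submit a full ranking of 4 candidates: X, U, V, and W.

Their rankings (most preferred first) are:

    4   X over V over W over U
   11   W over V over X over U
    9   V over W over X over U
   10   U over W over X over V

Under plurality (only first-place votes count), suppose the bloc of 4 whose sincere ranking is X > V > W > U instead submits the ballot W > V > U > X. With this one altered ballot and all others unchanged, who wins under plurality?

W

First-place totals with the altered ballot: X 0, U 10, V 9, W 15.
The winner is unchanged: still W.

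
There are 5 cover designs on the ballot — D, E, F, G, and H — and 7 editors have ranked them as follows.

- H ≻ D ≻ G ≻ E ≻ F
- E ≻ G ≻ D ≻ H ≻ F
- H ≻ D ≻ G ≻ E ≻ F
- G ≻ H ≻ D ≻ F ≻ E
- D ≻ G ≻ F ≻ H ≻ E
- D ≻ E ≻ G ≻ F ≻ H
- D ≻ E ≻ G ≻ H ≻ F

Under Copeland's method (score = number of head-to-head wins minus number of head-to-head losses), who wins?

Pairwise results:
  D vs E: D wins 6–1.
  D vs F: D wins 7–0.
  D vs G: D wins 5–2.
  D vs H: D wins 4–3.
  E vs F: E wins 5–2.
  E vs G: G wins 4–3.
  E vs H: H wins 4–3.
  F vs G: G wins 7–0.
  F vs H: H wins 5–2.
  G vs H: G wins 5–2.
Copeland scores (wins − losses):
  D: 4 − 0 = 4
  E: 1 − 3 = -2
  F: 0 − 4 = -4
  G: 3 − 1 = 2
  H: 2 − 2 = 0
D has the best Copeland score.

D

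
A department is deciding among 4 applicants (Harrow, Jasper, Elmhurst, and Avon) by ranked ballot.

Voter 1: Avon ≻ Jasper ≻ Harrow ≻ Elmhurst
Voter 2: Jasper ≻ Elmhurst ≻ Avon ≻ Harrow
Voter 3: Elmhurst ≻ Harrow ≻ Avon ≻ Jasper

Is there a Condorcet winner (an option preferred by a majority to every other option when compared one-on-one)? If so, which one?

Head-to-head results (3 voters total):
Harrow vs Jasper: Jasper wins 2–1.
Harrow vs Elmhurst: Elmhurst wins 2–1.
Harrow vs Avon: Avon wins 2–1.
Jasper vs Elmhurst: Jasper wins 2–1.
Jasper vs Avon: Avon wins 2–1.
Elmhurst vs Avon: Elmhurst wins 2–1.
No candidate beats all others: Jasper beats Elmhurst beats Avon beats Jasper, a majority cycle.

None — there is no Condorcet winner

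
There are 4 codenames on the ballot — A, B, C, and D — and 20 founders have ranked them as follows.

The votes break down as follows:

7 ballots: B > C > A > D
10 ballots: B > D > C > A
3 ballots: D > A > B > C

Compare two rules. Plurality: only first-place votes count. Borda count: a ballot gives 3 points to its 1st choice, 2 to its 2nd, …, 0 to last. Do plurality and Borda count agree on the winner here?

Plurality first-place counts: A 0, B 17, C 0, D 3 → B.
Borda totals: A 13, B 54, C 24, D 29 → B.
The two rules agree on B.

Yes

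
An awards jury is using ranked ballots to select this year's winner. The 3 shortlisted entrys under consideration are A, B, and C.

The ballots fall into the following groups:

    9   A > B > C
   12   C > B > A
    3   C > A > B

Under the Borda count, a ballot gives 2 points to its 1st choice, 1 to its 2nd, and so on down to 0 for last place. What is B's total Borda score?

21

Borda scores:
  A: 9·2 + 12·0 + 3·1 = 21
  B: 9·1 + 12·1 + 3·0 = 21
  C: 9·0 + 12·2 + 3·2 = 30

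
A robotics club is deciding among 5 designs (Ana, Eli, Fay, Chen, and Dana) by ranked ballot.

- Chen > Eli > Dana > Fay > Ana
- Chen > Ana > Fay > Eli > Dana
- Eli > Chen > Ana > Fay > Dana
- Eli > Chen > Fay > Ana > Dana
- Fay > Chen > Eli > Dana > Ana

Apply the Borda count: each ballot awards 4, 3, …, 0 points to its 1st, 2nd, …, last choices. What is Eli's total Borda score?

Borda scores:
  Ana: 0 + 3 + 2 + 1 + 0 = 6
  Eli: 3 + 1 + 4 + 4 + 2 = 14
  Fay: 1 + 2 + 1 + 2 + 4 = 10
  Chen: 4 + 4 + 3 + 3 + 3 = 17
  Dana: 2 + 0 + 0 + 0 + 1 = 3

14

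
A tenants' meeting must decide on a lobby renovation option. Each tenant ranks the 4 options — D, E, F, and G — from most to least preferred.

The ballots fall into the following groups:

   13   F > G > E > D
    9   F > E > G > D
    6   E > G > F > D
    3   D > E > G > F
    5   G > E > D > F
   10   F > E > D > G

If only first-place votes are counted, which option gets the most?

F

First-place vote totals:
  D: 3
  E: 6
  F: 32
  G: 5
F has the most first-place votes.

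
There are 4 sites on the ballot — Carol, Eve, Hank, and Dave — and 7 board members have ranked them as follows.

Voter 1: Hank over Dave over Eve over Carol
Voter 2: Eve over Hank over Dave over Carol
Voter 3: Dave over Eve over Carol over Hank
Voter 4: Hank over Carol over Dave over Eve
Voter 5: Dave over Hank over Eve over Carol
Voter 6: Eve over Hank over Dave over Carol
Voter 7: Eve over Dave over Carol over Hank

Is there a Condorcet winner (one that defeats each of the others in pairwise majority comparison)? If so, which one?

Head-to-head results (7 voters total):
Carol vs Eve: Eve wins 6–1.
Carol vs Hank: Hank wins 5–2.
Carol vs Dave: Dave wins 6–1.
Eve vs Hank: Eve wins 4–3.
Eve vs Dave: Dave wins 4–3.
Hank vs Dave: Hank wins 4–3.
No candidate beats all others: Eve beats Hank beats Dave beats Eve, a majority cycle.

No Condorcet winner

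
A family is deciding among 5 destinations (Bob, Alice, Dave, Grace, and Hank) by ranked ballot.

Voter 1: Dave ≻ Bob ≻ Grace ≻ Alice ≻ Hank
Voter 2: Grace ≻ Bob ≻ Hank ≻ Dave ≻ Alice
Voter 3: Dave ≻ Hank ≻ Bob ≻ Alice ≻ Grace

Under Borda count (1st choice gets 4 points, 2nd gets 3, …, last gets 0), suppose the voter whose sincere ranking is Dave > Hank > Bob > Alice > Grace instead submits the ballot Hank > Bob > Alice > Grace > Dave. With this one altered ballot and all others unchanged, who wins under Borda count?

Borda totals with the altered ballot: Bob 9, Alice 3, Dave 5, Grace 7, Hank 6.
The switch changes the winner from Dave to Bob.

Bob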